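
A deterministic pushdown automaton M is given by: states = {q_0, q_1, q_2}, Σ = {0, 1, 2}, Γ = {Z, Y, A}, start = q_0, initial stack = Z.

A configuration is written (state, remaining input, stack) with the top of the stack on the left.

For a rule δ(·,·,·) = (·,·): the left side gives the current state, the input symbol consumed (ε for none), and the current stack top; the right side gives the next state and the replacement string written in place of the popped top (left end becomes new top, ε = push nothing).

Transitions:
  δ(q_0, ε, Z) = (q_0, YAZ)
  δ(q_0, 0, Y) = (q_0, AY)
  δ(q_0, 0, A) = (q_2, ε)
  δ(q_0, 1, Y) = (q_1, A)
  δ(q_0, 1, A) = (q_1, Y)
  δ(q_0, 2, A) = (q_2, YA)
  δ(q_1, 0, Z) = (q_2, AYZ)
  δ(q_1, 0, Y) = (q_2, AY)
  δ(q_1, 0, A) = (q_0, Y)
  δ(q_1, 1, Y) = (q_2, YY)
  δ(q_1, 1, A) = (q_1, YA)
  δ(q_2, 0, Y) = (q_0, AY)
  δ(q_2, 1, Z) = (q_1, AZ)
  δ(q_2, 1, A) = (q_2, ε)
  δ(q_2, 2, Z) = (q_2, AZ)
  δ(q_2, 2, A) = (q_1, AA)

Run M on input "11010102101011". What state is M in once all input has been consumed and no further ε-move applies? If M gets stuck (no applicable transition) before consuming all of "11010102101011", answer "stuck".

q_2

(q_0, 11010102101011, Z)
  ε-move, top Z: go to q_0, push YAZ → (q_0, 11010102101011, YAZ)
  read 1, top Y: go to q_1, push A → (q_1, 1010102101011, AAZ)
  read 1, top A: go to q_1, push YA → (q_1, 010102101011, YAAZ)
  read 0, top Y: go to q_2, push AY → (q_2, 10102101011, AYAAZ)
  read 1, top A: go to q_2, push ε → (q_2, 0102101011, YAAZ)
  read 0, top Y: go to q_0, push AY → (q_0, 102101011, AYAAZ)
  read 1, top A: go to q_1, push Y → (q_1, 02101011, YYAAZ)
  read 0, top Y: go to q_2, push AY → (q_2, 2101011, AYYAAZ)
  read 2, top A: go to q_1, push AA → (q_1, 101011, AAYYAAZ)
  read 1, top A: go to q_1, push YA → (q_1, 01011, YAAYYAAZ)
  read 0, top Y: go to q_2, push AY → (q_2, 1011, AYAAYYAAZ)
  read 1, top A: go to q_2, push ε → (q_2, 011, YAAYYAAZ)
  read 0, top Y: go to q_0, push AY → (q_0, 11, AYAAYYAAZ)
  read 1, top A: go to q_1, push Y → (q_1, 1, YYAAYYAAZ)
  read 1, top Y: go to q_2, push YY → (q_2, ε, YYYAAYYAAZ)
All input consumed; M is in state q_2.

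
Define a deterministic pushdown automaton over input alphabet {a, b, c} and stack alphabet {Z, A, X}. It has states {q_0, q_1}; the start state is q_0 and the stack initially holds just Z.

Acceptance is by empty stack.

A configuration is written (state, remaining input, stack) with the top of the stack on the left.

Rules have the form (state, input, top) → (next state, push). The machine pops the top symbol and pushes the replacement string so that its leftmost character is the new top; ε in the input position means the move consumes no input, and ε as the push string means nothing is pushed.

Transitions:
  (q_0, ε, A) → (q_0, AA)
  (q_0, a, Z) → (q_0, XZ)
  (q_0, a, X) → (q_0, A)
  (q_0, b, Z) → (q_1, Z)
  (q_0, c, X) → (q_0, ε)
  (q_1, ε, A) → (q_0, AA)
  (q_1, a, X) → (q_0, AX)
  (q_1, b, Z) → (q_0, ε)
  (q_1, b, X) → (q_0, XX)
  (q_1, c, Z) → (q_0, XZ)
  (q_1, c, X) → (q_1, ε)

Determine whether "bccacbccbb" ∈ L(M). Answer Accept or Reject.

(q_0, bccacbccbb, Z)
  read b, top Z: go to q_1, push Z → (q_1, ccacbccbb, Z)
  read c, top Z: go to q_0, push XZ → (q_0, cacbccbb, XZ)
  read c, top X: go to q_0, push ε → (q_0, acbccbb, Z)
  read a, top Z: go to q_0, push XZ → (q_0, cbccbb, XZ)
  read c, top X: go to q_0, push ε → (q_0, bccbb, Z)
  read b, top Z: go to q_1, push Z → (q_1, ccbb, Z)
  read c, top Z: go to q_0, push XZ → (q_0, cbb, XZ)
  read c, top X: go to q_0, push ε → (q_0, bb, Z)
  read b, top Z: go to q_1, push Z → (q_1, b, Z)
  read b, top Z: go to q_0, push ε → (q_0, ε, ε)
All input consumed and the stack is empty.

Accept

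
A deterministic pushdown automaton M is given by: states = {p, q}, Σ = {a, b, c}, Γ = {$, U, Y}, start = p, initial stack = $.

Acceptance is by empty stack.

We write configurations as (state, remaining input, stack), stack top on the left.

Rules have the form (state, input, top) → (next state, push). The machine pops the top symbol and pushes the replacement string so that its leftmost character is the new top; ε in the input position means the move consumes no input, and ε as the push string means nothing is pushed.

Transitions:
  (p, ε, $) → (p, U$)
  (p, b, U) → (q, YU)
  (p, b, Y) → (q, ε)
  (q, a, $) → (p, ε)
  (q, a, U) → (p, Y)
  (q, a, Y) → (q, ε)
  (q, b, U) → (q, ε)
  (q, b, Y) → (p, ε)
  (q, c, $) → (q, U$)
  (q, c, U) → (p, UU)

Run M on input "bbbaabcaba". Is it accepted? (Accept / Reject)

Accept

(p, bbbaabcaba, $)
  ε-move, top $: go to p, push U$ → (p, bbbaabcaba, U$)
  read b, top U: go to q, push YU → (q, bbaabcaba, YU$)
  read b, top Y: go to p, push ε → (p, baabcaba, U$)
  read b, top U: go to q, push YU → (q, aabcaba, YU$)
  read a, top Y: go to q, push ε → (q, abcaba, U$)
  read a, top U: go to p, push Y → (p, bcaba, Y$)
  read b, top Y: go to q, push ε → (q, caba, $)
  read c, top $: go to q, push U$ → (q, aba, U$)
  read a, top U: go to p, push Y → (p, ba, Y$)
  read b, top Y: go to q, push ε → (q, a, $)
  read a, top $: go to p, push ε → (p, ε, ε)
All input consumed and the stack is empty.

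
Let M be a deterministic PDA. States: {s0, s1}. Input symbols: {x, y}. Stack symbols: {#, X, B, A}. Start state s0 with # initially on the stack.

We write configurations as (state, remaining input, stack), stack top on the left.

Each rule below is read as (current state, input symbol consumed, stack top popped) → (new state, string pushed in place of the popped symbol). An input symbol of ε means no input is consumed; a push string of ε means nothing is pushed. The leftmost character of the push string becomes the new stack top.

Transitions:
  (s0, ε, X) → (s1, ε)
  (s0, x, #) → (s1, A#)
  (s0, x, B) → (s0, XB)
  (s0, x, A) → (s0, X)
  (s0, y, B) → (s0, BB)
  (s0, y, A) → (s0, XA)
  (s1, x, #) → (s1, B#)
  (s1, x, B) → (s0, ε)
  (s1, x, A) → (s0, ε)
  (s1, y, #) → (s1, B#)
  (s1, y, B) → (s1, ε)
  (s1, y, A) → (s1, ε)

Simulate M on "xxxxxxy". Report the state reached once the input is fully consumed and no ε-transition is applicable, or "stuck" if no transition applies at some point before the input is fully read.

(s0, xxxxxxy, #)
  read x, top #: go to s1, push A# → (s1, xxxxxy, A#)
  read x, top A: go to s0, push ε → (s0, xxxxy, #)
  read x, top #: go to s1, push A# → (s1, xxxy, A#)
  read x, top A: go to s0, push ε → (s0, xxy, #)
  read x, top #: go to s1, push A# → (s1, xy, A#)
  read x, top A: go to s0, push ε → (s0, y, #)
No transition for (s0, y, top #); M blocks with input y remaining.

stuck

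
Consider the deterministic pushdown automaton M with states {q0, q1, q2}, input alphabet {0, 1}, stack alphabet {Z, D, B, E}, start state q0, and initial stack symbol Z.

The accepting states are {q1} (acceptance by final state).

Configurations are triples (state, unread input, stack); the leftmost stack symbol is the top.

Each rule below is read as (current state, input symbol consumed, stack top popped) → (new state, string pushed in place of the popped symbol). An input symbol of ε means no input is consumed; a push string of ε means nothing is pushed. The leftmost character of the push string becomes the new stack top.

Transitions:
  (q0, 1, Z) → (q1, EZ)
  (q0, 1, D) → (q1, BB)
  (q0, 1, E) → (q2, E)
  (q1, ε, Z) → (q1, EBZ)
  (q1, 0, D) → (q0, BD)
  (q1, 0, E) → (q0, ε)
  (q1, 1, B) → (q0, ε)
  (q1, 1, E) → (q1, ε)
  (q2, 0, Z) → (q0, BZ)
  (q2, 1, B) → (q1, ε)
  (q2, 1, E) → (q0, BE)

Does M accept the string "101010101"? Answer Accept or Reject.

(q0, 101010101, Z)
  read 1, top Z: go to q1, push EZ → (q1, 01010101, EZ)
  read 0, top E: go to q0, push ε → (q0, 1010101, Z)
  read 1, top Z: go to q1, push EZ → (q1, 010101, EZ)
  read 0, top E: go to q0, push ε → (q0, 10101, Z)
  read 1, top Z: go to q1, push EZ → (q1, 0101, EZ)
  read 0, top E: go to q0, push ε → (q0, 101, Z)
  read 1, top Z: go to q1, push EZ → (q1, 01, EZ)
  read 0, top E: go to q0, push ε → (q0, 1, Z)
  read 1, top Z: go to q1, push EZ → (q1, ε, EZ)
All input consumed; state q1 ∈ F.

Accept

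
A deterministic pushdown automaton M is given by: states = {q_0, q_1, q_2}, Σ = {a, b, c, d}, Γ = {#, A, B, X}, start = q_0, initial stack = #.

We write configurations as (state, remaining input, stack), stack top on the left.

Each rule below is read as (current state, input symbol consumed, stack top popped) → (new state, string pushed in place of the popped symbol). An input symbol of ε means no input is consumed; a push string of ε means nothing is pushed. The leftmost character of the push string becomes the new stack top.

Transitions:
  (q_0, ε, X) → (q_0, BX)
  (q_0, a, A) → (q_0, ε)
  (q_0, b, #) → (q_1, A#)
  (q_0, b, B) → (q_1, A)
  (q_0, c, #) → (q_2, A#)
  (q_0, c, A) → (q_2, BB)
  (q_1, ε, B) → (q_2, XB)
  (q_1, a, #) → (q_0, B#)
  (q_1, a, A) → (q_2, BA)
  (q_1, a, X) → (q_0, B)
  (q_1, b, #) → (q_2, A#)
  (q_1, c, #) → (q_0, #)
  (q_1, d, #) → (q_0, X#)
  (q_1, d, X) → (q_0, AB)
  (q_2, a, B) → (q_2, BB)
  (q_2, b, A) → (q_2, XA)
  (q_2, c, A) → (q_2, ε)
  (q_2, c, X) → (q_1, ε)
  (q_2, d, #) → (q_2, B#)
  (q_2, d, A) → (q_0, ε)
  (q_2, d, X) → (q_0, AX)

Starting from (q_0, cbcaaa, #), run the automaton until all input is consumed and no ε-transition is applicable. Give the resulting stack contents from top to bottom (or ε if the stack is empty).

(q_0, cbcaaa, #)
  read c, top #: go to q_2, push A# → (q_2, bcaaa, A#)
  read b, top A: go to q_2, push XA → (q_2, caaa, XA#)
  read c, top X: go to q_1, push ε → (q_1, aaa, A#)
  read a, top A: go to q_2, push BA → (q_2, aa, BA#)
  read a, top B: go to q_2, push BB → (q_2, a, BBA#)
  read a, top B: go to q_2, push BB → (q_2, ε, BBBA#)
All input consumed in state q_2 with stack BBBA#.

BBBA#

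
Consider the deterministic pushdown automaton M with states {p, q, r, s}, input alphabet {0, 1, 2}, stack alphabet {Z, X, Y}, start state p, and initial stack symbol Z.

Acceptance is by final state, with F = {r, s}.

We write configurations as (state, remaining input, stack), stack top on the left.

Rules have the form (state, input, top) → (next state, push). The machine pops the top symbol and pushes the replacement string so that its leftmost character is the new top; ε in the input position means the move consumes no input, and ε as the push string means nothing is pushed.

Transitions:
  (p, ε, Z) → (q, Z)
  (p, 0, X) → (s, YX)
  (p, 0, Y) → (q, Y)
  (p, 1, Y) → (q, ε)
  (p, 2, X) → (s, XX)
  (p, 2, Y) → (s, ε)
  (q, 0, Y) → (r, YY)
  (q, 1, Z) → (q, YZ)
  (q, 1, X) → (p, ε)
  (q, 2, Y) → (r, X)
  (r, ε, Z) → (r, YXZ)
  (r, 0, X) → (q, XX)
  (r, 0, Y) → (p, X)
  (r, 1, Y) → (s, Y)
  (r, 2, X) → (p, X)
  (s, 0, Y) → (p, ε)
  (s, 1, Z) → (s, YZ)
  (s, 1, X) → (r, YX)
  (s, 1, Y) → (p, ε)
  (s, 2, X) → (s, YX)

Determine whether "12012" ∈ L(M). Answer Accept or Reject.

(p, 12012, Z)
  ε-move, top Z: go to q, push Z → (q, 12012, Z)
  read 1, top Z: go to q, push YZ → (q, 2012, YZ)
  read 2, top Y: go to r, push X → (r, 012, XZ)
  read 0, top X: go to q, push XX → (q, 12, XXZ)
  read 1, top X: go to p, push ε → (p, 2, XZ)
  read 2, top X: go to s, push XX → (s, ε, XXZ)
All input consumed; state s ∈ F.

Accept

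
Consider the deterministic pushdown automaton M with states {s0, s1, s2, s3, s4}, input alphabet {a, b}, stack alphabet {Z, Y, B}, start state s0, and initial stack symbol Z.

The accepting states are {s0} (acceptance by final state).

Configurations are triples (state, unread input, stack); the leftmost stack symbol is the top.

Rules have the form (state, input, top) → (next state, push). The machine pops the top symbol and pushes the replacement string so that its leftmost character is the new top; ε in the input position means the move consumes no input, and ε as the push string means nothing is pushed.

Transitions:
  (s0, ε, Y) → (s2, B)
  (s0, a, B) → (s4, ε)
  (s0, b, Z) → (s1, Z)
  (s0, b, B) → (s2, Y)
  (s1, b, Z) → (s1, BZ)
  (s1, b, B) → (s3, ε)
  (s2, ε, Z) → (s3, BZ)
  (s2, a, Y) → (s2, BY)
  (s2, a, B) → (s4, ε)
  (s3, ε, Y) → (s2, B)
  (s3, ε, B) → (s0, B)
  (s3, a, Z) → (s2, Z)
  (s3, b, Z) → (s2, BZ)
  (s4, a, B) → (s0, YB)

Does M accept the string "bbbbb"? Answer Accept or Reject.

(s0, bbbbb, Z) ⊢ (s1, bbbb, Z) ⊢ (s1, bbb, BZ) ⊢ (s3, bb, Z) ⊢ (s2, b, BZ)
No transition applies at (s2, b, BZ); input not fully consumed.

Reject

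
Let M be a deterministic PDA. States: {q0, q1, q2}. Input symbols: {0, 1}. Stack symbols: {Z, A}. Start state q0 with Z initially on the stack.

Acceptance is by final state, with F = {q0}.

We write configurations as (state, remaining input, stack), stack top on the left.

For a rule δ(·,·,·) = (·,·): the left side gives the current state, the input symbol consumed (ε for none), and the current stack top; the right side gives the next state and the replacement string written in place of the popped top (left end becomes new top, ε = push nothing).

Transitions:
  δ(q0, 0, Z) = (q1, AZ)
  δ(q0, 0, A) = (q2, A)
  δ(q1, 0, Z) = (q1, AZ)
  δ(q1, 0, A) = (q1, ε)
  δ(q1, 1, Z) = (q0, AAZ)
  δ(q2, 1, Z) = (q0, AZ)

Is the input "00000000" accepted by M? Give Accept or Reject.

(q0, 00000000, Z)
  read 0, top Z: go to q1, push AZ → (q1, 0000000, AZ)
  read 0, top A: go to q1, push ε → (q1, 000000, Z)
  read 0, top Z: go to q1, push AZ → (q1, 00000, AZ)
  read 0, top A: go to q1, push ε → (q1, 0000, Z)
  read 0, top Z: go to q1, push AZ → (q1, 000, AZ)
  read 0, top A: go to q1, push ε → (q1, 00, Z)
  read 0, top Z: go to q1, push AZ → (q1, 0, AZ)
  read 0, top A: go to q1, push ε → (q1, ε, Z)
All input consumed; state q1 ∉ F and no further ε-move applies.

Reject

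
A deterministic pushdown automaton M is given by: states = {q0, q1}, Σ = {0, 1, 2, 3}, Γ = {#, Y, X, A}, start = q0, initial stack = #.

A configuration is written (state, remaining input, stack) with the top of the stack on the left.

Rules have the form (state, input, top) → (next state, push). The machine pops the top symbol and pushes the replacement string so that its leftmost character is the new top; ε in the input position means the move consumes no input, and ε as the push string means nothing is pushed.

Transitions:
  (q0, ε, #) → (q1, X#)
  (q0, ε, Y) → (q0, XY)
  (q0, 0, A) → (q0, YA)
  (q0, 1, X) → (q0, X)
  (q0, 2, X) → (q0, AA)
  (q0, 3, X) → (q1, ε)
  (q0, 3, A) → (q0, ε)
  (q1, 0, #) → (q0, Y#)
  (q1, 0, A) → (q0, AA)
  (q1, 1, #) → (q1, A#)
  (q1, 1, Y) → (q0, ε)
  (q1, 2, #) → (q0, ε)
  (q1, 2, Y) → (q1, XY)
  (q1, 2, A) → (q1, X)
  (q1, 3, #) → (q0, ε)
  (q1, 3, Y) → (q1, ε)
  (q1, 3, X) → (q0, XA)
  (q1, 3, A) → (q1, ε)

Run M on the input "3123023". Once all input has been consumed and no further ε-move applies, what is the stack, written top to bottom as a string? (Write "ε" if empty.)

(q0, 3123023, #) ⊢ (q1, 3123023, X#) ⊢ (q0, 123023, XA#) ⊢ (q0, 23023, XA#) ⊢ (q0, 3023, AAA#) ⊢ (q0, 023, AA#) ⊢ (q0, 23, YAA#) ⊢ (q0, 23, XYAA#) ⊢ (q0, 3, AAYAA#) ⊢ (q0, ε, AYAA#)
All input consumed in state q0 with stack AYAA#.

AYAA#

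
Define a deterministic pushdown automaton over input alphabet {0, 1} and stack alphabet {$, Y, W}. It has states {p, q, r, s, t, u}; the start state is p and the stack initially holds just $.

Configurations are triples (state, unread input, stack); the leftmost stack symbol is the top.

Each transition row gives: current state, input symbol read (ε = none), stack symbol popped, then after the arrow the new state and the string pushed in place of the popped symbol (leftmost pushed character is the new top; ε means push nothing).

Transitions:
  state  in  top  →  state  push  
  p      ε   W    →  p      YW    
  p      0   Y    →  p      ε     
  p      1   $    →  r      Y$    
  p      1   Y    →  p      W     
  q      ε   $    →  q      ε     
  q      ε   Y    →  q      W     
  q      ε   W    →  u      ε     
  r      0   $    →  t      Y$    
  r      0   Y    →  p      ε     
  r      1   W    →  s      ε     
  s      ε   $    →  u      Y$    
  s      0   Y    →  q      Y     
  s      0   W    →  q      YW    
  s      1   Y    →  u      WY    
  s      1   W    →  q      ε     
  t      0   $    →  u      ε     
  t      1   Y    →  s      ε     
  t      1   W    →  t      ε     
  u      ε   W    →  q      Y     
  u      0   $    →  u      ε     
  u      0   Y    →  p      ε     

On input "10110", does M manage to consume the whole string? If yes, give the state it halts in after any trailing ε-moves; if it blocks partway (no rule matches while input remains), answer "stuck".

stuck

(p, 10110, $) ⊢ (r, 0110, Y$) ⊢ (p, 110, $) ⊢ (r, 10, Y$)
No transition for (r, 1, top Y); M blocks with input 10 remaining.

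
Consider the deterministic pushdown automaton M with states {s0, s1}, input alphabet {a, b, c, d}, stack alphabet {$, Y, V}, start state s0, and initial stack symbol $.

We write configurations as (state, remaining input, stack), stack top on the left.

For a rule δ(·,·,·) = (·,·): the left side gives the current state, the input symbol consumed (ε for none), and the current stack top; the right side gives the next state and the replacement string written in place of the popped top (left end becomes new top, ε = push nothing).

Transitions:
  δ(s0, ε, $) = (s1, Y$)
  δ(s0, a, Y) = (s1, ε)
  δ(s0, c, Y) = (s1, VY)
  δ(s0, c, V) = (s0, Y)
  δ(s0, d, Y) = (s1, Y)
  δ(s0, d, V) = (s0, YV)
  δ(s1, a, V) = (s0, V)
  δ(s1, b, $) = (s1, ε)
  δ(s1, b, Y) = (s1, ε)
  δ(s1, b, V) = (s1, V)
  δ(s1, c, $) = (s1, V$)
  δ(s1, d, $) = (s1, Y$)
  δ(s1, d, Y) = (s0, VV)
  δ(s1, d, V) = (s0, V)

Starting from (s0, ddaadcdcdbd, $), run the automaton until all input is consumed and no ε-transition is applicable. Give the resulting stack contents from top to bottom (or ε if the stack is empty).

(s0, ddaadcdcdbd, $)
  ε-move, top $: go to s1, push Y$ → (s1, ddaadcdcdbd, Y$)
  read d, top Y: go to s0, push VV → (s0, daadcdcdbd, VV$)
  read d, top V: go to s0, push YV → (s0, aadcdcdbd, YVV$)
  read a, top Y: go to s1, push ε → (s1, adcdcdbd, VV$)
  read a, top V: go to s0, push V → (s0, dcdcdbd, VV$)
  read d, top V: go to s0, push YV → (s0, cdcdbd, YVV$)
  read c, top Y: go to s1, push VY → (s1, dcdbd, VYVV$)
  read d, top V: go to s0, push V → (s0, cdbd, VYVV$)
  read c, top V: go to s0, push Y → (s0, dbd, YYVV$)
  read d, top Y: go to s1, push Y → (s1, bd, YYVV$)
  read b, top Y: go to s1, push ε → (s1, d, YVV$)
  read d, top Y: go to s0, push VV → (s0, ε, VVVV$)
All input consumed in state s0 with stack VVVV$.

VVVV$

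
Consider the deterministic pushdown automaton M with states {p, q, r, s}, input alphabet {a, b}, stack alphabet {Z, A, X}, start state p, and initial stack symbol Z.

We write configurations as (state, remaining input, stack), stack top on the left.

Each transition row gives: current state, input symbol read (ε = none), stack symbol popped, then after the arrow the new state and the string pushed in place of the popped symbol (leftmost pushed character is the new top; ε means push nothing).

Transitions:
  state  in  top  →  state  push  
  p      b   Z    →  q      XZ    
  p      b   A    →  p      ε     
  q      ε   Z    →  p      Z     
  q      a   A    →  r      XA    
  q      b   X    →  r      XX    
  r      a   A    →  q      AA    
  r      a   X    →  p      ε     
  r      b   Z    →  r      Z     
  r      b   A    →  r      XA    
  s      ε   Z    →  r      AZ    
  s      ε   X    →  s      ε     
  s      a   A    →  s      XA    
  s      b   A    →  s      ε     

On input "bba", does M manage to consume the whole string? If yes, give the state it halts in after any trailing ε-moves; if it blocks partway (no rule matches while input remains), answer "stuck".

(p, bba, Z) ⊢ (q, ba, XZ) ⊢ (r, a, XXZ) ⊢ (p, ε, XZ)
All input consumed; M is in state p.

p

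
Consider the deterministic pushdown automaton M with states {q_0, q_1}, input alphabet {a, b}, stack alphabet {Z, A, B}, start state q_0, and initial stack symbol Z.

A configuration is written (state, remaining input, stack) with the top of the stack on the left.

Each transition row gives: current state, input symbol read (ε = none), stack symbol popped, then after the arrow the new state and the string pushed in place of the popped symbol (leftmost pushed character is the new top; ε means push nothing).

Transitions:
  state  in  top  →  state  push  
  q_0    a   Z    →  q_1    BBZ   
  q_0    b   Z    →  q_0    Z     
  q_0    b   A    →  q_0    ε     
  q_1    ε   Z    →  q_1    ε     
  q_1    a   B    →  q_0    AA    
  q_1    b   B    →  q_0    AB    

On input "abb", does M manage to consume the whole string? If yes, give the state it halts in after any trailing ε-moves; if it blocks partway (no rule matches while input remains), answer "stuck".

(q_0, abb, Z)
  read a, top Z: go to q_1, push BBZ → (q_1, bb, BBZ)
  read b, top B: go to q_0, push AB → (q_0, b, ABBZ)
  read b, top A: go to q_0, push ε → (q_0, ε, BBZ)
All input consumed; M is in state q_0.

q_0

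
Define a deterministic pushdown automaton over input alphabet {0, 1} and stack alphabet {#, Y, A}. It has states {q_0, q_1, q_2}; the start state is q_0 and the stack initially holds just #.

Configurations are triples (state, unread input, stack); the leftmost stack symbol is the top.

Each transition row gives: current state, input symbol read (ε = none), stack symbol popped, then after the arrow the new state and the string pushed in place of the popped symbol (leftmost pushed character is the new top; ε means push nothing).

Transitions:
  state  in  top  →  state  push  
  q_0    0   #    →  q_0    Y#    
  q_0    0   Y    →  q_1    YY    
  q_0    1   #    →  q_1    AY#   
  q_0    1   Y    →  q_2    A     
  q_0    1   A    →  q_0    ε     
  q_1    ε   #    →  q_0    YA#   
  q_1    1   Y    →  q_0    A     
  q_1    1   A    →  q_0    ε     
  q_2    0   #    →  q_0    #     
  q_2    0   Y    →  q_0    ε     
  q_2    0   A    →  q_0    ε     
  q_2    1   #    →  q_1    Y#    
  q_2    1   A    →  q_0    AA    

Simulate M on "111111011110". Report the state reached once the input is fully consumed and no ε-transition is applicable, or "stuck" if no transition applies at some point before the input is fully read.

q_0

(q_0, 111111011110, #)
  read 1, top #: go to q_1, push AY# → (q_1, 11111011110, AY#)
  read 1, top A: go to q_0, push ε → (q_0, 1111011110, Y#)
  read 1, top Y: go to q_2, push A → (q_2, 111011110, A#)
  read 1, top A: go to q_0, push AA → (q_0, 11011110, AA#)
  read 1, top A: go to q_0, push ε → (q_0, 1011110, A#)
  read 1, top A: go to q_0, push ε → (q_0, 011110, #)
  read 0, top #: go to q_0, push Y# → (q_0, 11110, Y#)
  read 1, top Y: go to q_2, push A → (q_2, 1110, A#)
  read 1, top A: go to q_0, push AA → (q_0, 110, AA#)
  read 1, top A: go to q_0, push ε → (q_0, 10, A#)
  read 1, top A: go to q_0, push ε → (q_0, 0, #)
  read 0, top #: go to q_0, push Y# → (q_0, ε, Y#)
All input consumed; M is in state q_0.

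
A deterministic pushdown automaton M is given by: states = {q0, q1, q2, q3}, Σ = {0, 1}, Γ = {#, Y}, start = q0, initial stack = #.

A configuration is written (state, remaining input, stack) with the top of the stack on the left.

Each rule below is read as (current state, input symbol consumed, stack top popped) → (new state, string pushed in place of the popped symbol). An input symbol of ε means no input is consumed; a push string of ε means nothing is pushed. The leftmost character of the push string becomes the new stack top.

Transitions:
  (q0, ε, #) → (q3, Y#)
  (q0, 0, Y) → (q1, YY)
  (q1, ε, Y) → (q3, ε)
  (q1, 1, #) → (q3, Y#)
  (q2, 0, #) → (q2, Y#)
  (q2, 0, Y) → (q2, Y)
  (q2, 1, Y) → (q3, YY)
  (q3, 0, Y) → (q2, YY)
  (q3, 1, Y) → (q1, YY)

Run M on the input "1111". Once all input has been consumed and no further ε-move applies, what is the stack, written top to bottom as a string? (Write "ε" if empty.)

Y#

(q0, 1111, #)
  ε-move, top #: go to q3, push Y# → (q3, 1111, Y#)
  read 1, top Y: go to q1, push YY → (q1, 111, YY#)
  ε-move, top Y: go to q3, push ε → (q3, 111, Y#)
  read 1, top Y: go to q1, push YY → (q1, 11, YY#)
  ε-move, top Y: go to q3, push ε → (q3, 11, Y#)
  read 1, top Y: go to q1, push YY → (q1, 1, YY#)
  ε-move, top Y: go to q3, push ε → (q3, 1, Y#)
  read 1, top Y: go to q1, push YY → (q1, ε, YY#)
  ε-move, top Y: go to q3, push ε → (q3, ε, Y#)
All input consumed in state q3 with stack Y#.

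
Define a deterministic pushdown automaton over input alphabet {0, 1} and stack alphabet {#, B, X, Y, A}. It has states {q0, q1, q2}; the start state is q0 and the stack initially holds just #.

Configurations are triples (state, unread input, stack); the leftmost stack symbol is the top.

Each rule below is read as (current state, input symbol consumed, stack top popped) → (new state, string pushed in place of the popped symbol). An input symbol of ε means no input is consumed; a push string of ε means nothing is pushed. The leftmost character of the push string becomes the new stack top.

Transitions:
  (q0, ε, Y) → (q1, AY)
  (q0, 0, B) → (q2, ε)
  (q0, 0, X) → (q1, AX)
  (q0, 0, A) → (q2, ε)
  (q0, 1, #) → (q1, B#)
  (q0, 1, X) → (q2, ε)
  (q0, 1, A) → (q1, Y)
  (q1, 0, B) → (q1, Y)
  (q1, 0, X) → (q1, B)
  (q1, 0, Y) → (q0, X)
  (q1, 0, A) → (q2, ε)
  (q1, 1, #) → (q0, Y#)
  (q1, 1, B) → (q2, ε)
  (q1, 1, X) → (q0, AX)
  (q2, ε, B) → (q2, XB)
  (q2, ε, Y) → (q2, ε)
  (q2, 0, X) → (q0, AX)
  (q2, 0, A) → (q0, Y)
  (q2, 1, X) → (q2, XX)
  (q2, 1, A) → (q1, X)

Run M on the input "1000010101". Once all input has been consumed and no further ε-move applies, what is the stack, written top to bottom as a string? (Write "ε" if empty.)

XX#

(q0, 1000010101, #) ⊢ (q1, 000010101, B#) ⊢ (q1, 00010101, Y#) ⊢ (q0, 0010101, X#) ⊢ (q1, 010101, AX#) ⊢ (q2, 10101, X#) ⊢ (q2, 0101, XX#) ⊢ (q0, 101, AXX#) ⊢ (q1, 01, YXX#) ⊢ (q0, 1, XXX#) ⊢ (q2, ε, XX#)
All input consumed in state q2 with stack XX#.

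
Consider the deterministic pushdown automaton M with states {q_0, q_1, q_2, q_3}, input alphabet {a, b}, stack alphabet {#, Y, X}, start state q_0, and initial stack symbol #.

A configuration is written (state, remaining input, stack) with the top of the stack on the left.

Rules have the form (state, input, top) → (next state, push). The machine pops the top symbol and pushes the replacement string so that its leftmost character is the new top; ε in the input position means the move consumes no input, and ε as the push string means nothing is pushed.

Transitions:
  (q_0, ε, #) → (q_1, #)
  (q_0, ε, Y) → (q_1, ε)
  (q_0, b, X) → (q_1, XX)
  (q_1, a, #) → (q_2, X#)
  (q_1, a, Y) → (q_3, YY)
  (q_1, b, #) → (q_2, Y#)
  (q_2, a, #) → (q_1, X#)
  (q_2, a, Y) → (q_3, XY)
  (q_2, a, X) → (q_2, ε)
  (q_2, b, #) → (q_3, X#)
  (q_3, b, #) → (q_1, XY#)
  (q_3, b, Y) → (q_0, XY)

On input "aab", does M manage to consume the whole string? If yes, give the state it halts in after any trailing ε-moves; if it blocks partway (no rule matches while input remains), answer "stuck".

(q_0, aab, #) ⊢ (q_1, aab, #) ⊢ (q_2, ab, X#) ⊢ (q_2, b, #) ⊢ (q_3, ε, X#)
All input consumed; M is in state q_3.

q_3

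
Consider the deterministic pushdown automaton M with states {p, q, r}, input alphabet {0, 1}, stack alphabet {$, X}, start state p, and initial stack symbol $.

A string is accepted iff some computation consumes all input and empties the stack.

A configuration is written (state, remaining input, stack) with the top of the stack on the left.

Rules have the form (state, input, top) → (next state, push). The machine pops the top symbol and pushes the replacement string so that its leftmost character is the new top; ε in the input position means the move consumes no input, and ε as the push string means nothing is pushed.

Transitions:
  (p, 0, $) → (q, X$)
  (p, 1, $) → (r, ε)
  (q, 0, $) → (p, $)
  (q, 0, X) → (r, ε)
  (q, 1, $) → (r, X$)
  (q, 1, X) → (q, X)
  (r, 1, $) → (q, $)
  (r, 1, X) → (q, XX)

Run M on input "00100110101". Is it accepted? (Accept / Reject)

Accept

(p, 00100110101, $)
  read 0, top $: go to q, push X$ → (q, 0100110101, X$)
  read 0, top X: go to r, push ε → (r, 100110101, $)
  read 1, top $: go to q, push $ → (q, 00110101, $)
  read 0, top $: go to p, push $ → (p, 0110101, $)
  read 0, top $: go to q, push X$ → (q, 110101, X$)
  read 1, top X: go to q, push X → (q, 10101, X$)
  read 1, top X: go to q, push X → (q, 0101, X$)
  read 0, top X: go to r, push ε → (r, 101, $)
  read 1, top $: go to q, push $ → (q, 01, $)
  read 0, top $: go to p, push $ → (p, 1, $)
  read 1, top $: go to r, push ε → (r, ε, ε)
All input consumed and the stack is empty.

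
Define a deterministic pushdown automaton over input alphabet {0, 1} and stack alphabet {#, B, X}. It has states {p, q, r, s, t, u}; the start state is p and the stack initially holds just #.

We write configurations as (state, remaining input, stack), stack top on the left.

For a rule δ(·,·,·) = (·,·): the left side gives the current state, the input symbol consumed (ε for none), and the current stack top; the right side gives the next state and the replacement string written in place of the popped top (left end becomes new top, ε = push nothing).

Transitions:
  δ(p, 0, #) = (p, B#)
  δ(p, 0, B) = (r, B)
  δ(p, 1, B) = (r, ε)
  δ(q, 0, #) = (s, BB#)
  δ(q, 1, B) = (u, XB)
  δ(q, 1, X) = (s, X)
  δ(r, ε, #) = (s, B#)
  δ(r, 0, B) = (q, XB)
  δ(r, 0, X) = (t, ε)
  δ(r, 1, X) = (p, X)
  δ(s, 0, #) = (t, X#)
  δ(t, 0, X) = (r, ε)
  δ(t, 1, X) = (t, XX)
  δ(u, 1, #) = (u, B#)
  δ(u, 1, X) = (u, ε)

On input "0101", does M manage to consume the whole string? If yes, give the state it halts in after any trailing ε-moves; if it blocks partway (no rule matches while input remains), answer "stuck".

stuck

(p, 0101, #) ⊢ (p, 101, B#) ⊢ (r, 01, #) ⊢ (s, 01, B#)
No transition for (s, 0, top B); M blocks with input 01 remaining.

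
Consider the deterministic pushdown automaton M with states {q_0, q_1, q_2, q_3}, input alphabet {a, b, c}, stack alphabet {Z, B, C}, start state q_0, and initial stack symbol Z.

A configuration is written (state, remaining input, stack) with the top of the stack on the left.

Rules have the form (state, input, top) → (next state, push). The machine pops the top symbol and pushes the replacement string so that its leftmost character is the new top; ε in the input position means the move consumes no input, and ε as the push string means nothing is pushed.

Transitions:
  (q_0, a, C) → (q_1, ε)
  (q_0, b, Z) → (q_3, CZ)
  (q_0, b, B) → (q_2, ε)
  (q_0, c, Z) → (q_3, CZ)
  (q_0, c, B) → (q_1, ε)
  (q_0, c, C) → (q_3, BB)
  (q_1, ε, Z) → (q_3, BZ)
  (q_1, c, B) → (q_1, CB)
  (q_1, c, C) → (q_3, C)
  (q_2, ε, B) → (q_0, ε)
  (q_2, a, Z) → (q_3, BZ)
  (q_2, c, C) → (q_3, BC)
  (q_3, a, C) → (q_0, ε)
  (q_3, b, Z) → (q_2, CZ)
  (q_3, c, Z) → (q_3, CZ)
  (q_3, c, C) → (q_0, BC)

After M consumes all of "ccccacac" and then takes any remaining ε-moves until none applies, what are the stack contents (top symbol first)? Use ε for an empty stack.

(q_0, ccccacac, Z)
  read c, top Z: go to q_3, push CZ → (q_3, cccacac, CZ)
  read c, top C: go to q_0, push BC → (q_0, ccacac, BCZ)
  read c, top B: go to q_1, push ε → (q_1, cacac, CZ)
  read c, top C: go to q_3, push C → (q_3, acac, CZ)
  read a, top C: go to q_0, push ε → (q_0, cac, Z)
  read c, top Z: go to q_3, push CZ → (q_3, ac, CZ)
  read a, top C: go to q_0, push ε → (q_0, c, Z)
  read c, top Z: go to q_3, push CZ → (q_3, ε, CZ)
All input consumed in state q_3 with stack CZ.

CZ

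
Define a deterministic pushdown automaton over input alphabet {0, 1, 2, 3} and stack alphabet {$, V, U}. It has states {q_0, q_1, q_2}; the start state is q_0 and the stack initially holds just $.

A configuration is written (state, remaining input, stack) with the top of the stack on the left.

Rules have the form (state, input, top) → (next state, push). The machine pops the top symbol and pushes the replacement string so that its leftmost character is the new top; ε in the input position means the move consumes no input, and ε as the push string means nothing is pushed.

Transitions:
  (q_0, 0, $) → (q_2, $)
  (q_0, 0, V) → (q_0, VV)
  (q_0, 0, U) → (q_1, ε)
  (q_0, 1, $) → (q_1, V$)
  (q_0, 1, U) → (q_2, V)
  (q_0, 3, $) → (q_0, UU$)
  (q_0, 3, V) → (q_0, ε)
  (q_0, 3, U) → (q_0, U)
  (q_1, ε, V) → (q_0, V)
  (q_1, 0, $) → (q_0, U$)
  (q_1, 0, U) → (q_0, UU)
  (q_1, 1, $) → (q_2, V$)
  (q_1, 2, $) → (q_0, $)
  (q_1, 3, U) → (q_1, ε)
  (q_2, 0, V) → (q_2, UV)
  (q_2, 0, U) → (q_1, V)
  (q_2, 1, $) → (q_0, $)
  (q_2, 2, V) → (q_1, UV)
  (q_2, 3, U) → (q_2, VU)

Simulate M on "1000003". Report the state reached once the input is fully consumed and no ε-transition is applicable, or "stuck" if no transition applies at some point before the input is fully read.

(q_0, 1000003, $)
  read 1, top $: go to q_1, push V$ → (q_1, 000003, V$)
  ε-move, top V: go to q_0, push V → (q_0, 000003, V$)
  read 0, top V: go to q_0, push VV → (q_0, 00003, VV$)
  read 0, top V: go to q_0, push VV → (q_0, 0003, VVV$)
  read 0, top V: go to q_0, push VV → (q_0, 003, VVVV$)
  read 0, top V: go to q_0, push VV → (q_0, 03, VVVVV$)
  read 0, top V: go to q_0, push VV → (q_0, 3, VVVVVV$)
  read 3, top V: go to q_0, push ε → (q_0, ε, VVVVV$)
All input consumed; M is in state q_0.

q_0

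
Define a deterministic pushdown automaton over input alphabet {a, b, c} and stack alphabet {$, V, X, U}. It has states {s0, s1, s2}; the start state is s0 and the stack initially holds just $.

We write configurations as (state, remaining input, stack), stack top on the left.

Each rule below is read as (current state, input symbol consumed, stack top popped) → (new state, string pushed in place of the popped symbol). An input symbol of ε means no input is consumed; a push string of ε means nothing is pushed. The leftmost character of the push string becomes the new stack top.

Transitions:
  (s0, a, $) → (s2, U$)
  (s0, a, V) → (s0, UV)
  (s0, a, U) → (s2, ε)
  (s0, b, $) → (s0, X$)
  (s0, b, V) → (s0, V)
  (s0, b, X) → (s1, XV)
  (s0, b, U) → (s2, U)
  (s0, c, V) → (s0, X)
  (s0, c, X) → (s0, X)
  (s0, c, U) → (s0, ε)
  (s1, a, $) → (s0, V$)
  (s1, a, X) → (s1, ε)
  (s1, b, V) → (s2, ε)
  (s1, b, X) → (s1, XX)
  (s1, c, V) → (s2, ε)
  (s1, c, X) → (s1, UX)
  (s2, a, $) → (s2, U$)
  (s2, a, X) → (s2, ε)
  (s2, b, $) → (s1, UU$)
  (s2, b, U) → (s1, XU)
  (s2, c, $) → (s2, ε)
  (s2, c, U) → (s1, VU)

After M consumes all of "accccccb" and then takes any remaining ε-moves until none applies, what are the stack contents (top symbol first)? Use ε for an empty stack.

XU$

(s0, accccccb, $)
  read a, top $: go to s2, push U$ → (s2, ccccccb, U$)
  read c, top U: go to s1, push VU → (s1, cccccb, VU$)
  read c, top V: go to s2, push ε → (s2, ccccb, U$)
  read c, top U: go to s1, push VU → (s1, cccb, VU$)
  read c, top V: go to s2, push ε → (s2, ccb, U$)
  read c, top U: go to s1, push VU → (s1, cb, VU$)
  read c, top V: go to s2, push ε → (s2, b, U$)
  read b, top U: go to s1, push XU → (s1, ε, XU$)
All input consumed in state s1 with stack XU$.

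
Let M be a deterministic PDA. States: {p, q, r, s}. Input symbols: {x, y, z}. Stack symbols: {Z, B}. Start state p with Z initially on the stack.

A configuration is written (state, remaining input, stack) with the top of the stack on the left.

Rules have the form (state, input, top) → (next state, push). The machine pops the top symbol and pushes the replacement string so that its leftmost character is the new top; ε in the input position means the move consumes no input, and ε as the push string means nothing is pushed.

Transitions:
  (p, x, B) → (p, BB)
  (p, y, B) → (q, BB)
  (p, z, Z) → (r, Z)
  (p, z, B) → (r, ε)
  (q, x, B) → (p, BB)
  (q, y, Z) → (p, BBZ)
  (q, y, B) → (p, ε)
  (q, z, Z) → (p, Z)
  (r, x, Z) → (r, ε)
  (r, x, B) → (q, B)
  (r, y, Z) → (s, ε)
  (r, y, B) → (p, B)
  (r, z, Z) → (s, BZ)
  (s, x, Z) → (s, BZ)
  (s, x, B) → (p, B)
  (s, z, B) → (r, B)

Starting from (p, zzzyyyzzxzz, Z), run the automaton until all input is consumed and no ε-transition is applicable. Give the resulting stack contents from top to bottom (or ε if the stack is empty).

BZ

(p, zzzyyyzzxzz, Z)
  read z, top Z: go to r, push Z → (r, zzyyyzzxzz, Z)
  read z, top Z: go to s, push BZ → (s, zyyyzzxzz, BZ)
  read z, top B: go to r, push B → (r, yyyzzxzz, BZ)
  read y, top B: go to p, push B → (p, yyzzxzz, BZ)
  read y, top B: go to q, push BB → (q, yzzxzz, BBZ)
  read y, top B: go to p, push ε → (p, zzxzz, BZ)
  read z, top B: go to r, push ε → (r, zxzz, Z)
  read z, top Z: go to s, push BZ → (s, xzz, BZ)
  read x, top B: go to p, push B → (p, zz, BZ)
  read z, top B: go to r, push ε → (r, z, Z)
  read z, top Z: go to s, push BZ → (s, ε, BZ)
All input consumed in state s with stack BZ.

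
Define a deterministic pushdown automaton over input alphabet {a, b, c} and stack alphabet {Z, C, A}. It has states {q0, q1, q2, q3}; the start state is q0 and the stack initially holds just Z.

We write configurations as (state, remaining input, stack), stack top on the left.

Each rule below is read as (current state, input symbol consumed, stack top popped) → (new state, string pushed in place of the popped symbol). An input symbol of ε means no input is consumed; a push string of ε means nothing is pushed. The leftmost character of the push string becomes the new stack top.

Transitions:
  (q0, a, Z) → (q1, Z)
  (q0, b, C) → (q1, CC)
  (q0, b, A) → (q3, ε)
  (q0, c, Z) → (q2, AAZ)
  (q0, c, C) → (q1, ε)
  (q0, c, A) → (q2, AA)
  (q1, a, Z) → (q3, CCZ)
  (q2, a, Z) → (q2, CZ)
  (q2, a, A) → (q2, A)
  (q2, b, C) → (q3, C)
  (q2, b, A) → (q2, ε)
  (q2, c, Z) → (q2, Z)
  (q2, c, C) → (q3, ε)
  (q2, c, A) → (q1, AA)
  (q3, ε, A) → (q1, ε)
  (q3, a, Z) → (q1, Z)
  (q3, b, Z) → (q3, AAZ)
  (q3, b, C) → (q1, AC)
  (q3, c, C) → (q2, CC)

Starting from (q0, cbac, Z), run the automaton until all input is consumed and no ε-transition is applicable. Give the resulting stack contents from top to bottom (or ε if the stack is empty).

AAZ

(q0, cbac, Z)
  read c, top Z: go to q2, push AAZ → (q2, bac, AAZ)
  read b, top A: go to q2, push ε → (q2, ac, AZ)
  read a, top A: go to q2, push A → (q2, c, AZ)
  read c, top A: go to q1, push AA → (q1, ε, AAZ)
All input consumed in state q1 with stack AAZ.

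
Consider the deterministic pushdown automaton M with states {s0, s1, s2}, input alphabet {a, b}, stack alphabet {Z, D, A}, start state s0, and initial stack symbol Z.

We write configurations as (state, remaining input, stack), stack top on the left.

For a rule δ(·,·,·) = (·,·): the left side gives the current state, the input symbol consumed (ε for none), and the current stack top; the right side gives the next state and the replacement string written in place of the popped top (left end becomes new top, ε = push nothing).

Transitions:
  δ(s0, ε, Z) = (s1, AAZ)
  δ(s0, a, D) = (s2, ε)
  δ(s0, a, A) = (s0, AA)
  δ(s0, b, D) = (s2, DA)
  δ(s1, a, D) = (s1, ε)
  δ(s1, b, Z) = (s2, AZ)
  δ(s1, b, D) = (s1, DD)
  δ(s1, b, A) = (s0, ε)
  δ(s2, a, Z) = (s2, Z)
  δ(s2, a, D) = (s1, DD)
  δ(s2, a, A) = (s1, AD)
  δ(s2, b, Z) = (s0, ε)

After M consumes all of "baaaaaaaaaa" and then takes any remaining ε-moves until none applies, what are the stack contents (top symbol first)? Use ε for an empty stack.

(s0, baaaaaaaaaa, Z)
  ε-move, top Z: go to s1, push AAZ → (s1, baaaaaaaaaa, AAZ)
  read b, top A: go to s0, push ε → (s0, aaaaaaaaaa, AZ)
  read a, top A: go to s0, push AA → (s0, aaaaaaaaa, AAZ)
  read a, top A: go to s0, push AA → (s0, aaaaaaaa, AAAZ)
  read a, top A: go to s0, push AA → (s0, aaaaaaa, AAAAZ)
  read a, top A: go to s0, push AA → (s0, aaaaaa, AAAAAZ)
  read a, top A: go to s0, push AA → (s0, aaaaa, AAAAAAZ)
  read a, top A: go to s0, push AA → (s0, aaaa, AAAAAAAZ)
  read a, top A: go to s0, push AA → (s0, aaa, AAAAAAAAZ)
  read a, top A: go to s0, push AA → (s0, aa, AAAAAAAAAZ)
  read a, top A: go to s0, push AA → (s0, a, AAAAAAAAAAZ)
  read a, top A: go to s0, push AA → (s0, ε, AAAAAAAAAAAZ)
All input consumed in state s0 with stack AAAAAAAAAAAZ.

AAAAAAAAAAAZ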